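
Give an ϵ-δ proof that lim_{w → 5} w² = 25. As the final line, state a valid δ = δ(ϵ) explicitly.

Let ϵ > 0. We seek δ > 0 with 0 < |w − 5| < δ ⇒ |w² − 25| < ϵ.
Factor: w² − 25 = (w − 5)(w + 5), so |w² − 25| = |w − 5|·|w + 5|.
Restrict δ ≤ 2. Then |w − 5| < 2 gives |w| < 7, so by the triangle inequality |w + 5| ≤ 7 + 5 = 12.
Hence |w² − 25| ≤ 12|w − 5|, which is < ϵ once |w − 5| < ϵ/12.
Take δ = min(2, ϵ/12). If 0 < |w − 5| < δ then both bounds hold and |w² − 25| ≤ 12|w − 5| < 12·(ϵ/12) = ϵ.

δ = min(2, ϵ/12)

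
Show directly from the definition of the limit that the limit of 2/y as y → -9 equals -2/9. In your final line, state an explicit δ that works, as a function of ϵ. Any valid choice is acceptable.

Let ϵ > 0 be given. We seek δ > 0 such that 0 < |y + 9| < δ implies |2/y + 2/9| < ϵ.
|2/y + 2/9| = 2·|-9 − y|/(9·|y|) = 2|y + 9|/(9|y|).
Require δ ≤ 9/2 so that |y| > 9 − 9/2 = 9/2, hence 9|y| > 81/2.
Then |2/y + 2/9| < 2|y + 9|/(81/2), which is < ϵ when |y + 9| < (81/4)ϵ.
Take δ = min(9/2, (81/4)ϵ). Then 0 < |y + 9| < δ gives both |y + 9| < 9/2 and |y + 9| < (81/4)ϵ, so |2/y + 2/9| < ϵ.

δ = min(9/2, (81/4)ϵ)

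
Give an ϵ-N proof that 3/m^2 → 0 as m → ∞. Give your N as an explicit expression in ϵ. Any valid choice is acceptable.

N = (3/ϵ)^{1/2}

Let ϵ > 0 be given. For m ≥ 1, |3/m^2 − 0| = 3/m^2.
3/m^2 < ϵ ⇔ m^2 > 3/ϵ ⇔ m > (3/ϵ)^{1/2}.
Take N = (3/ϵ)^{1/2}. Then m > N implies 3/m^2 < ϵ.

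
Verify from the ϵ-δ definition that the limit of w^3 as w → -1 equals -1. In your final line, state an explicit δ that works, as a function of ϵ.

Suppose ϵ > 0. We seek δ > 0 with 0 < |w + 1| < δ ⇒ |w^3 + 1| < ϵ.
Factor: w^3 + 1 = (w + 1)(w^2 - w + 1), so |w^3 + 1| = |w + 1|·|w^2 - w + 1|.
Restrict δ ≤ 1. Then |w + 1| < 1 gives |w| < 2, so by the triangle inequality |w^2 - w + 1| ≤ 2^2 + 2 + 1 = 7.
Hence |w^3 + 1| ≤ 7|w + 1|, which is < ϵ once |w + 1| < ϵ/7.
Take δ = min(1, ϵ/7). If 0 < |w + 1| < δ then both bounds hold and |w^3 + 1| ≤ 7|w + 1| < 7·(ϵ/7) = ϵ.

δ = min(1, ϵ/7)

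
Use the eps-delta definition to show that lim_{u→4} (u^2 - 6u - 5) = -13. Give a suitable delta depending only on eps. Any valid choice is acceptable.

Fix eps > 0. We want delta > 0 such that 0 < |u − 4| < delta implies |(u^2 - 6u - 5) + 13| < eps.
(u^2 - 6u - 5) + 13 = u^2 - 6u + 8 = (u − 4)(u - 2).
So |(u^2 - 6u - 5) + 13| = |u − 4|·|u - 2|.
Require delta ≤ 1. Then |u − 4| < 1 gives |u| < 5, and by the triangle inequality |u - 2| ≤ 5 + 2 = 7.
Hence |(u^2 - 6u - 5) + 13| ≤ 7|u − 4| < eps provided |u − 4| < eps/7.
Take delta = min(1, eps/7). Then 0 < |u − 4| < delta gives both |u − 4| < 1 and |u − 4| < eps/7, so |(u^2 - 6u - 5) + 13| < eps.

delta = min(1, eps/7)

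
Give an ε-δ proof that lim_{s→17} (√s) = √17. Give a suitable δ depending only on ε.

Let ε > 0. We want δ > 0 such that 0 < |s − 17| < δ implies |√s − √17| < ε.
Rationalise: √s − √17 = (s − 17)/(√s + √17), so |√s − √17| = |s − 17|/(√s + √17).
Restrict δ ≤ 17 so that |s − 17| < 17 forces s > 0, and then √s + √17 > √17.
Hence |√s − √17| < |s − 17|/√17, which is < ε once |s − 17| < √17·ε.
Take δ = min(17, √17·ε). If 0 < |s − 17| < δ then s > 0 and |√s − √17| < |s − 17|/√17 < ε.

δ = min(17, √17·ε)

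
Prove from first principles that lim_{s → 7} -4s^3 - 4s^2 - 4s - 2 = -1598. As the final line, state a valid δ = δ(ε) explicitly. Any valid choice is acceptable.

δ = min(2, ε/840)

Let ε > 0 be given. We want δ > 0 such that 0 < |s − 7| < δ implies |(-4s^3 - 4s^2 - 4s - 2) + 1598| < ε.
(-4s^3 - 4s^2 - 4s - 2) + 1598 = -4s^3 - 4s^2 - 4s + 1596 = (s − 7)(-4s^2 - 32s - 228).
So |(-4s^3 - 4s^2 - 4s - 2) + 1598| = |s − 7|·|-4s^2 - 32s - 228|.
Assume first that |s − 7| < 2, so |s| < 9. Then |-4s^2 - 32s - 228| ≤ 4·9^2 + 32·9 + 228 = 840.
Hence |(-4s^3 - 4s^2 - 4s - 2) + 1598| ≤ 840|s − 7| < ε provided |s − 7| < ε/840.
Choosing δ = min(2, ε/840) ensures both conditions, hence |(-4s^3 - 4s^2 - 4s - 2) + 1598| < ε.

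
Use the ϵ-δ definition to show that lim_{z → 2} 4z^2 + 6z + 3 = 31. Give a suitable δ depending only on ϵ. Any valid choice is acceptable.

Suppose ϵ > 0. We want δ > 0 such that 0 < |z − 2| < δ implies |(4z^2 + 6z + 3) − 31| < ϵ.
(4z^2 + 6z + 3) − 31 = 4z^2 + 6z - 28 = (z − 2)(4z + 14).
So |(4z^2 + 6z + 3) − 31| = |z − 2|·|4z + 14|.
Assume first that |z − 2| < 1, so |z| < 3. Then |4z + 14| ≤ 4·3 + 14 = 26.
Hence |(4z^2 + 6z + 3) − 31| ≤ 26|z − 2| < ϵ provided |z − 2| < ϵ/26.
Take δ = min(1, ϵ/26). Then 0 < |z − 2| < δ gives both |z − 2| < 1 and |z − 2| < ϵ/26, so |(4z^2 + 6z + 3) − 31| < ϵ.

δ = min(1, ϵ/26)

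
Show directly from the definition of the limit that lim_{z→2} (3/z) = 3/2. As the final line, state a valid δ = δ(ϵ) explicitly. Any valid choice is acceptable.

Let ϵ > 0 be given. We seek δ > 0 such that 0 < |z − 2| < δ implies |3/z − (3/2)| < ϵ.
|3/z − (3/2)| = 3·|2 − z|/(2·|z|) = 3|z − 2|/(2|z|).
Require δ ≤ 1 so that |z| > 2 − 1 = 1, hence 2|z| > 2.
Then |3/z − (3/2)| < 3|z − 2|/2, which is < ϵ when |z − 2| < (2/3)ϵ.
Take δ = min(1, (2/3)ϵ). Then 0 < |z − 2| < δ gives both |z − 2| < 1 and |z − 2| < (2/3)ϵ, so |3/z − (3/2)| < ϵ.

δ = min(1, (2/3)ϵ)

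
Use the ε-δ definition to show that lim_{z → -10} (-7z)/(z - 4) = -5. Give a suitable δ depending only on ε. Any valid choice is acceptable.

δ = min(7, (7/2)ε)

Fix ε > 0. We want δ > 0 with 0 < |z + 10| < δ ⇒ |(-7z)/(z - 4) + 5| < ε.
Combining over a common denominator, (-7z)/(z - 4) + 5 = [(-7z)·(-14) − 70·(z - 4)] / [(-14)·(z - 4)] = 28(z + 10) / ((-14)(z - 4)).
So |(-7z)/(z - 4) + 5| = 28|z + 10| / (14·|z − 4|).
Restrict δ ≤ 7. Then |z + 10| < 7 gives |z − 4| = |(z + 10) + (-14)| ≥ 14 − 7 = 7.
Hence |(-7z)/(z - 4) + 5| < 28|z + 10|/(14·7) = (2/7)|z + 10|, which is < ε once |z + 10| < (7/2)ε.
Take δ = min(7, (7/2)ε). Then 0 < |z + 10| < δ forces both bounds, so |(-7z)/(z - 4) + 5| < ε.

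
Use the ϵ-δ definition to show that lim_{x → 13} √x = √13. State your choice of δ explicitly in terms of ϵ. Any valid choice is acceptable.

δ = min(13, √13·ϵ)

Fix ϵ > 0. We want δ > 0 such that 0 < |x − 13| < δ implies |√x − √13| < ϵ.
Rationalise: √x − √13 = (x − 13)/(√x + √13), so |√x − √13| = |x − 13|/(√x + √13).
Restrict δ ≤ 13 so that |x − 13| < 13 forces x > 0, and then √x + √13 > √13.
Hence |√x − √13| < |x − 13|/√13, which is < ϵ once |x − 13| < √13·ϵ.
Take δ = min(13, √13·ϵ). If 0 < |x − 13| < δ then x > 0 and |√x − √13| < |x − 13|/√13 < ϵ.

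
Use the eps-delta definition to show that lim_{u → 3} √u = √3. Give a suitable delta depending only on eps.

delta = min(3, √3·eps)

Let eps > 0 be given. We want delta > 0 such that 0 < |u − 3| < delta implies |√u − √3| < eps.
Rationalise: √u − √3 = (u − 3)/(√u + √3), so |√u − √3| = |u − 3|/(√u + √3).
Restrict delta ≤ 3 so that |u − 3| < 3 forces u > 0, and then √u + √3 > √3.
Hence |√u − √3| < |u − 3|/√3, which is < eps once |u − 3| < √3·eps.
Take delta = min(3, √3·eps). If 0 < |u − 3| < delta then u > 0 and |√u − √3| < |u − 3|/√3 < eps.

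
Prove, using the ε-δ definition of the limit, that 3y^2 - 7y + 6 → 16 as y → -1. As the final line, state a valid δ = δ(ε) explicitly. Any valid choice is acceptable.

Fix ε > 0. We want δ > 0 such that 0 < |y + 1| < δ implies |(3y^2 - 7y + 6) − 16| < ε.
(3y^2 - 7y + 6) − 16 = 3y^2 - 7y - 10 = (y + 1)(3y - 10).
So |(3y^2 - 7y + 6) − 16| = |y + 1|·|3y - 10|.
Require δ ≤ 1. Then |y + 1| < 1 gives |y| < 2, and by the triangle inequality |3y - 10| ≤ 3·2 + 10 = 16.
Hence |(3y^2 - 7y + 6) − 16| ≤ 16|y + 1| < ε provided |y + 1| < ε/16.
Choosing δ = min(1, ε/16) ensures both conditions, hence |(3y^2 - 7y + 6) − 16| < ε.

δ = min(1, ε/16)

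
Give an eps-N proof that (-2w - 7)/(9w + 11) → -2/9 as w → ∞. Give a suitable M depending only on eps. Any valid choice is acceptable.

M = (41/81)/eps

Let eps > 0 be given. We seek M > 0 such that w > M implies |(-2w - 7)/(9w + 11) + 2/9| < eps.
(-2w - 7)/(9w + 11) + 2/9 = (9(-2w - 7) − (-2)(9w + 11)) / (9(9w + 11)) = -41/(9(9w + 11)).
For w > 0 we have 9w + 11 > 9w, so |(-2w - 7)/(9w + 11) + 2/9| = 41/(9(9w + 11)) < 41/(9·9w) = (41/81)/w.
Thus |(-2w - 7)/(9w + 11) + 2/9| < eps whenever w > (41/81)/eps.
Take M = (41/81)/eps. If w > M then |(-2w - 7)/(9w + 11) + 2/9| < (41/81)/w < eps.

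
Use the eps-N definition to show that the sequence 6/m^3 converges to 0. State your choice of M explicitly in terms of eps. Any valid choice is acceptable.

Let eps > 0. For m ≥ 1, |6/m^3 − 0| = 6/m^3.
6/m^3 < eps ⇔ m^3 > 6/eps ⇔ m > (6/eps)^{1/3}.
Take M = (6/eps)^{1/3}. Then m > M implies 6/m^3 < eps.

M = (6/eps)^{1/3}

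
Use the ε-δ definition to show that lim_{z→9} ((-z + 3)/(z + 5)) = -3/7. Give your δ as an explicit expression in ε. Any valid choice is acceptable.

Fix ε > 0. We want δ > 0 with 0 < |z − 9| < δ ⇒ |(-z + 3)/(z + 5) + 3/7| < ε.
Combining over a common denominator, (-z + 3)/(z + 5) + 3/7 = [(-z + 3)·14 − (-6)·(z + 5)] / [14·(z + 5)] = -8(z − 9) / (14(z + 5)).
So |(-z + 3)/(z + 5) + 3/7| = 8|z − 9| / (14·|z + 5|).
Restrict δ ≤ 7. Then |z − 9| < 7 gives |z + 5| = |(z − 9) + 14| ≥ 14 − 7 = 7.
Hence |(-z + 3)/(z + 5) + 3/7| < 8|z − 9|/(14·7) = (4/49)|z − 9|, which is < ε once |z − 9| < (49/4)ε.
Take δ = min(7, (49/4)ε). Then 0 < |z − 9| < δ forces both bounds, so |(-z + 3)/(z + 5) + 3/7| < ε.

δ = min(7, (49/4)ε)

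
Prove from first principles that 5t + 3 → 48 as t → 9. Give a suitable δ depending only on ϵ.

δ = ϵ/5

Fix ϵ > 0. We need δ > 0 so that 0 < |t − 9| < δ implies |(5t + 3) − 48| < ϵ.
|(5t + 3) − 48| = |5t - 45| = 5|t − 9|.
Thus it suffices that |t − 9| < ϵ/5.
Choosing δ = ϵ/5 gives |(5t + 3) − 48| = 5|t − 9| < ϵ whenever |t − 9| < δ.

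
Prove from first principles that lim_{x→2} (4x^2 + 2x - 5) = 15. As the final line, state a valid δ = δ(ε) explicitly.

δ = min(2, ε/26)

Suppose ε > 0. We want δ > 0 such that 0 < |x − 2| < δ implies |(4x^2 + 2x - 5) − 15| < ε.
(4x^2 + 2x - 5) − 15 = 4x^2 + 2x - 20 = (x − 2)(4x + 10).
So |(4x^2 + 2x - 5) − 15| = |x − 2|·|4x + 10|.
Assume first that |x − 2| < 2, so |x| < 4. Then |4x + 10| ≤ 4·4 + 10 = 26.
Hence |(4x^2 + 2x - 5) − 15| ≤ 26|x − 2| < ε provided |x − 2| < ε/26.
Choosing δ = min(2, ε/26) ensures both conditions, hence |(4x^2 + 2x - 5) − 15| < ε.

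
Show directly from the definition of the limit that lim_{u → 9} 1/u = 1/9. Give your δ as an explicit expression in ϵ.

Let ϵ > 0 be given. We seek δ > 0 such that 0 < |u − 9| < δ implies |1/u − (1/9)| < ϵ.
|1/u − (1/9)| = |9 − u|/(9·|u|) = |u − 9|/(9|u|).
Require δ ≤ 9/2 so that |u| > 9 − 9/2 = 9/2, hence 9|u| > 81/2.
Then |1/u − (1/9)| < |u − 9|/(81/2), which is < ϵ when |u − 9| < (81/2)ϵ.
Take δ = min(9/2, (81/2)ϵ). Then 0 < |u − 9| < δ gives both |u − 9| < 9/2 and |u − 9| < (81/2)ϵ, so |1/u − (1/9)| < ϵ.

δ = min(9/2, (81/2)ϵ)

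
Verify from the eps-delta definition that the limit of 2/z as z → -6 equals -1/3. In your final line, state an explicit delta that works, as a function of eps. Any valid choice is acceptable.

Fix eps > 0. We seek delta > 0 such that 0 < |z + 6| < delta implies |2/z + 1/3| < eps.
|2/z + 1/3| = 2·|-6 − z|/(6·|z|) = 2|z + 6|/(6|z|).
Restrict delta ≤ 3. Then |z + 6| < 3 gives |z| > 3, so 6|z| > 18.
Then |2/z + 1/3| < 2|z + 6|/18, which is < eps when |z + 6| < 9eps.
Take delta = min(3, 9eps). Then 0 < |z + 6| < delta gives both |z + 6| < 3 and |z + 6| < 9eps, so |2/z + 1/3| < eps.

delta = min(3, 9eps)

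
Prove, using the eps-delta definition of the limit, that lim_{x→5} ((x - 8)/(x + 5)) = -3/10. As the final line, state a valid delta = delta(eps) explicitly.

delta = min(5, (50/13)eps)

Let eps > 0. We want delta > 0 with 0 < |x − 5| < delta ⇒ |(x - 8)/(x + 5) + 3/10| < eps.
Combining over a common denominator, (x - 8)/(x + 5) + 3/10 = [(x - 8)·10 − (-3)·(x + 5)] / [10·(x + 5)] = 13(x − 5) / (10(x + 5)).
So |(x - 8)/(x + 5) + 3/10| = 13|x − 5| / (10·|x + 5|).
Require delta ≤ 5, so |x + 5| ≥ |10| − |x − 5| > 10 − 5 = 5.
Hence |(x - 8)/(x + 5) + 3/10| < 13|x − 5|/(10·5) = (13/50)|x − 5|, which is < eps once |x − 5| < (50/13)eps.
Take delta = min(5, (50/13)eps). Then 0 < |x − 5| < delta forces both bounds, so |(x - 8)/(x + 5) + 3/10| < eps.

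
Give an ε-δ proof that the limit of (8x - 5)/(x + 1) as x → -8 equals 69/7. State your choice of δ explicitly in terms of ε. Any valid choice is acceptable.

Suppose ε > 0. We want δ > 0 with 0 < |x + 8| < δ ⇒ |(8x - 5)/(x + 1) − (69/7)| < ε.
Combining over a common denominator, (8x - 5)/(x + 1) − (69/7) = [(8x - 5)·(-7) − (-69)·(x + 1)] / [(-7)·(x + 1)] = 13(x + 8) / ((-7)(x + 1)).
So |(8x - 5)/(x + 1) − (69/7)| = 13|x + 8| / (7·|x + 1|).
Restrict δ ≤ 7/2. Then |x + 8| < 7/2 gives |x + 1| = |(x + 8) + (-7)| ≥ 7 − 7/2 = 7/2.
Hence |(8x - 5)/(x + 1) − (69/7)| < 13|x + 8|/(7·(7/2)) = (26/49)|x + 8|, which is < ε once |x + 8| < (49/26)ε.
Take δ = min(7/2, (49/26)ε). Then 0 < |x + 8| < δ forces both bounds, so |(8x - 5)/(x + 1) − (69/7)| < ε.

δ = min(7/2, (49/26)ε)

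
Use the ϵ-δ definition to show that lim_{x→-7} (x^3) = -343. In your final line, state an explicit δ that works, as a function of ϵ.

δ = min(1, ϵ/169)

Suppose ϵ > 0. We seek δ > 0 with 0 < |x + 7| < δ ⇒ |x^3 + 343| < ϵ.
Factor: x^3 + 343 = (x + 7)(x^2 - 7x + 49), so |x^3 + 343| = |x + 7|·|x^2 - 7x + 49|.
Impose δ ≤ 1 so that |x| < 8; then |x^2 - 7x + 49| ≤ 169.
Hence |x^3 + 343| ≤ 169|x + 7|, which is < ϵ once |x + 7| < ϵ/169.
Take δ = min(1, ϵ/169). If 0 < |x + 7| < δ then both bounds hold and |x^3 + 343| ≤ 169|x + 7| < 169·(ϵ/169) = ϵ.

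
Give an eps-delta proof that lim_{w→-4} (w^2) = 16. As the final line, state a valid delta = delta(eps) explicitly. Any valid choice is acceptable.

Fix eps > 0. We seek delta > 0 with 0 < |w + 4| < delta ⇒ |w^2 − 16| < eps.
Factor: w^2 − 16 = (w + 4)(w - 4), so |w^2 − 16| = |w + 4|·|w - 4|.
Restrict delta ≤ 1. Then |w + 4| < 1 gives |w| < 5, so by the triangle inequality |w - 4| ≤ 5 + 4 = 9.
Hence |w^2 − 16| ≤ 9|w + 4|, which is < eps once |w + 4| < eps/9.
Take delta = min(1, eps/9). If 0 < |w + 4| < delta then both bounds hold and |w^2 − 16| ≤ 9|w + 4| < 9·(eps/9) = eps.

delta = min(1, eps/9)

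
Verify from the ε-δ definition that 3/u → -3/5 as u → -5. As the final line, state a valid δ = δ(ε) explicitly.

Let ε > 0. We seek δ > 0 such that 0 < |u + 5| < δ implies |3/u + 3/5| < ε.
|3/u + 3/5| = 3·|-5 − u|/(5·|u|) = 3|u + 5|/(5|u|).
Require δ ≤ 5/2 so that |u| > 5 − 5/2 = 5/2, hence 5|u| > 25/2.
Then |3/u + 3/5| < 3|u + 5|/(25/2), which is < ε when |u + 5| < (25/6)ε.
Take δ = min(5/2, (25/6)ε). Then 0 < |u + 5| < δ gives both |u + 5| < 5/2 and |u + 5| < (25/6)ε, so |3/u + 3/5| < ε.

δ = min(5/2, (25/6)ε)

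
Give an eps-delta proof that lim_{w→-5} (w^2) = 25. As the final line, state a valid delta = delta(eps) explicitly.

Suppose eps > 0. We seek delta > 0 with 0 < |w + 5| < delta ⇒ |w^2 − 25| < eps.
Factor: w^2 − 25 = (w + 5)(w - 5), so |w^2 − 25| = |w + 5|·|w - 5|.
Impose delta ≤ 1 so that |w| < 6; then |w - 5| ≤ 11.
Hence |w^2 − 25| ≤ 11|w + 5|, which is < eps once |w + 5| < eps/11.
Take delta = min(1, eps/11). If 0 < |w + 5| < delta then both bounds hold and |w^2 − 25| ≤ 11|w + 5| < 11·(eps/11) = eps.

delta = min(1, eps/11)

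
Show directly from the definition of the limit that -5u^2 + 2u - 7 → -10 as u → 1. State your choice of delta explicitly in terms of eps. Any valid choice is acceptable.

delta = min(2, eps/18)

Let eps > 0 be given. We want delta > 0 such that 0 < |u − 1| < delta implies |(-5u^2 + 2u - 7) + 10| < eps.
(-5u^2 + 2u - 7) + 10 = -5u^2 + 2u + 3 = (u − 1)(-5u - 3).
So |(-5u^2 + 2u - 7) + 10| = |u − 1|·|-5u - 3|.
Require delta ≤ 2. Then |u − 1| < 2 gives |u| < 3, and by the triangle inequality |-5u - 3| ≤ 5·3 + 3 = 18.
Hence |(-5u^2 + 2u - 7) + 10| ≤ 18|u − 1| < eps provided |u − 1| < eps/18.
Choosing delta = min(2, eps/18) ensures both conditions, hence |(-5u^2 + 2u - 7) + 10| < eps.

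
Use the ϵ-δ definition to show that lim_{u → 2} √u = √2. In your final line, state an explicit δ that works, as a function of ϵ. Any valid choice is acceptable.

δ = min(2, √2·ϵ)

Let ϵ > 0 be given. We want δ > 0 such that 0 < |u − 2| < δ implies |√u − √2| < ϵ.
Rationalise: √u − √2 = (u − 2)/(√u + √2), so |√u − √2| = |u − 2|/(√u + √2).
Restrict δ ≤ 2 so that |u − 2| < 2 forces u > 0, and then √u + √2 > √2.
Hence |√u − √2| < |u − 2|/√2, which is < ϵ once |u − 2| < √2·ϵ.
Take δ = min(2, √2·ϵ). If 0 < |u − 2| < δ then u > 0 and |√u − √2| < |u − 2|/√2 < ϵ.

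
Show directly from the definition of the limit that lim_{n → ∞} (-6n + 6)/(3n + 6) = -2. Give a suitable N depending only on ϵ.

Suppose ϵ > 0. For n ≥ 1, |(-6n + 6)/(3n + 6) + 2| = |54|/(3(3n + 6)) = 54/(3(3n + 6)).
Since 3n + 6 ≥ 3n for n ≥ 1, this is ≤ 54/(3·3n) = 6/n.
So |(-6n + 6)/(3n + 6) + 2| < ϵ whenever n > 6/ϵ.
Take N = 6/ϵ. If n > N then |(-6n + 6)/(3n + 6) + 2| ≤ 6/n < ϵ.

N = 6/ϵ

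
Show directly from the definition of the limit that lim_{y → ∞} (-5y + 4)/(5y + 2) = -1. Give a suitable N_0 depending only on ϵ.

Suppose ϵ > 0. We seek N_0 > 0 such that y > N_0 implies |(-5y + 4)/(5y + 2) + 1| < ϵ.
(-5y + 4)/(5y + 2) + 1 = (5(-5y + 4) − (-5)(5y + 2)) / (5(5y + 2)) = 30/(5(5y + 2)).
For y > 0 we have 5y + 2 > 5y, so |(-5y + 4)/(5y + 2) + 1| = 30/(5(5y + 2)) < 30/(5·5y) = (6/5)/y.
Thus |(-5y + 4)/(5y + 2) + 1| < ϵ whenever y > (6/5)/ϵ.
Take N_0 = (6/5)/ϵ. If y > N_0 then |(-5y + 4)/(5y + 2) + 1| < (6/5)/y < ϵ.

N_0 = (6/5)/ϵ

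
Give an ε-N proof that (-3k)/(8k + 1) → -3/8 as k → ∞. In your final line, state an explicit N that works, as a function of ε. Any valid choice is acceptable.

Fix ε > 0. For k ≥ 1, |(-3k)/(8k + 1) + 3/8| = |3|/(8(8k + 1)) = 3/(8(8k + 1)).
Since 8k + 1 ≥ 8k for k ≥ 1, this is ≤ 3/(8·8k) = (3/64)/k.
So |(-3k)/(8k + 1) + 3/8| < ε whenever k > (3/64)/ε.
Take N = (3/64)/ε. If k > N then |(-3k)/(8k + 1) + 3/8| ≤ (3/64)/k < ε.

N = (3/64)/ε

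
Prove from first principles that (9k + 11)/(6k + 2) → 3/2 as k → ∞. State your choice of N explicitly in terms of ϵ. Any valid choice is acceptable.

Let ϵ > 0. For k ≥ 1, |(9k + 11)/(6k + 2) − (3/2)| = |48|/(6(6k + 2)) = 48/(6(6k + 2)).
Since 6k + 2 ≥ 6k for k ≥ 1, this is ≤ 48/(6·6k) = (4/3)/k.
So |(9k + 11)/(6k + 2) − (3/2)| < ϵ whenever k > (4/3)/ϵ.
Take N = (4/3)/ϵ. If k > N then |(9k + 11)/(6k + 2) − (3/2)| ≤ (4/3)/k < ϵ.

N = (4/3)/ϵ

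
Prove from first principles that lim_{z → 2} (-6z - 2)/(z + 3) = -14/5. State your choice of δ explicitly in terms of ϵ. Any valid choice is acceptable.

δ = min(5/2, (25/32)ϵ)

Fix ϵ > 0. We want δ > 0 with 0 < |z − 2| < δ ⇒ |(-6z - 2)/(z + 3) + 14/5| < ϵ.
Combining over a common denominator, (-6z - 2)/(z + 3) + 14/5 = [(-6z - 2)·5 − (-14)·(z + 3)] / [5·(z + 3)] = -16(z − 2) / (5(z + 3)).
So |(-6z - 2)/(z + 3) + 14/5| = 16|z − 2| / (5·|z + 3|).
Require δ ≤ 5/2, so |z + 3| ≥ |5| − |z − 2| > 5 − 5/2 = 5/2.
Hence |(-6z - 2)/(z + 3) + 14/5| < 16|z − 2|/(5·(5/2)) = (32/25)|z − 2|, which is < ϵ once |z − 2| < (25/32)ϵ.
Take δ = min(5/2, (25/32)ϵ). Then 0 < |z − 2| < δ forces both bounds, so |(-6z - 2)/(z + 3) + 14/5| < ϵ.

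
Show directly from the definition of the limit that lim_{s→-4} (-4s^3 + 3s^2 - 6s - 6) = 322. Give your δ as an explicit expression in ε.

Fix ε > 0. We want δ > 0 such that 0 < |s + 4| < δ implies |(-4s^3 + 3s^2 - 6s - 6) − 322| < ε.
(-4s^3 + 3s^2 - 6s - 6) − 322 = -4s^3 + 3s^2 - 6s - 328 = (s + 4)(-4s^2 + 19s - 82).
So |(-4s^3 + 3s^2 - 6s - 6) − 322| = |s + 4|·|-4s^2 + 19s - 82|.
Assume first that |s + 4| < 1, so |s| < 5. Then |-4s^2 + 19s - 82| ≤ 4·5^2 + 19·5 + 82 = 277.
Hence |(-4s^3 + 3s^2 - 6s - 6) − 322| ≤ 277|s + 4| < ε provided |s + 4| < ε/277.
Take δ = min(1, ε/277). Then 0 < |s + 4| < δ gives both |s + 4| < 1 and |s + 4| < ε/277, so |(-4s^3 + 3s^2 - 6s - 6) − 322| < ε.

δ = min(1, ε/277)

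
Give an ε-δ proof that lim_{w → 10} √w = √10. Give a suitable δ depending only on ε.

Let ε > 0 be given. We want δ > 0 such that 0 < |w − 10| < δ implies |√w − √10| < ε.
Rationalise: √w − √10 = (w − 10)/(√w + √10), so |√w − √10| = |w − 10|/(√w + √10).
Restrict δ ≤ 10 so that |w − 10| < 10 forces w > 0, and then √w + √10 > √10.
Hence |√w − √10| < |w − 10|/√10, which is < ε once |w − 10| < √10·ε.
Take δ = min(10, √10·ε). If 0 < |w − 10| < δ then w > 0 and |√w − √10| < |w − 10|/√10 < ε.

δ = min(10, √10·ε)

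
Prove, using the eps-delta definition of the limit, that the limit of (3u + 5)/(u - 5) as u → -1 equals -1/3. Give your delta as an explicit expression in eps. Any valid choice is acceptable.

Let eps > 0. We want delta > 0 with 0 < |u + 1| < delta ⇒ |(3u + 5)/(u - 5) + 1/3| < eps.
Combining over a common denominator, (3u + 5)/(u - 5) + 1/3 = [(3u + 5)·(-6) − 2·(u - 5)] / [(-6)·(u - 5)] = -20(u + 1) / ((-6)(u - 5)).
So |(3u + 5)/(u - 5) + 1/3| = 20|u + 1| / (6·|u − 5|).
Restrict delta ≤ 3. Then |u + 1| < 3 gives |u − 5| = |(u + 1) + (-6)| ≥ 6 − 3 = 3.
Hence |(3u + 5)/(u - 5) + 1/3| < 20|u + 1|/(6·3) = (10/9)|u + 1|, which is < eps once |u + 1| < (9/10)eps.
Take delta = min(3, (9/10)eps). Then 0 < |u + 1| < delta forces both bounds, so |(3u + 5)/(u - 5) + 1/3| < eps.

delta = min(3, (9/10)eps)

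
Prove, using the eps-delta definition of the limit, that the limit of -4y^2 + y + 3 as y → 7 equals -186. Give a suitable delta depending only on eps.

Let eps > 0. We want delta > 0 such that 0 < |y − 7| < delta implies |(-4y^2 + y + 3) + 186| < eps.
(-4y^2 + y + 3) + 186 = -4y^2 + y + 189 = (y − 7)(-4y - 27).
So |(-4y^2 + y + 3) + 186| = |y − 7|·|-4y - 27|.
Require delta ≤ 2. Then |y − 7| < 2 gives |y| < 9, and by the triangle inequality |-4y - 27| ≤ 4·9 + 27 = 63.
Hence |(-4y^2 + y + 3) + 186| ≤ 63|y − 7| < eps provided |y − 7| < eps/63.
Choosing delta = min(2, eps/63) ensures both conditions, hence |(-4y^2 + y + 3) + 186| < eps.

delta = min(2, eps/63)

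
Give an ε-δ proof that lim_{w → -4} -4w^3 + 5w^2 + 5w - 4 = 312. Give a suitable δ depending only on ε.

Let ε > 0 be given. We want δ > 0 such that 0 < |w + 4| < δ implies |(-4w^3 + 5w^2 + 5w - 4) − 312| < ε.
(-4w^3 + 5w^2 + 5w - 4) − 312 = -4w^3 + 5w^2 + 5w - 316 = (w + 4)(-4w^2 + 21w - 79).
So |(-4w^3 + 5w^2 + 5w - 4) − 312| = |w + 4|·|-4w^2 + 21w - 79|.
Assume first that |w + 4| < 1, so |w| < 5. Then |-4w^2 + 21w - 79| ≤ 4·5^2 + 21·5 + 79 = 284.
Hence |(-4w^3 + 5w^2 + 5w - 4) − 312| ≤ 284|w + 4| < ε provided |w + 4| < ε/284.
Choosing δ = min(1, ε/284) ensures both conditions, hence |(-4w^3 + 5w^2 + 5w - 4) − 312| < ε.

δ = min(1, ε/284)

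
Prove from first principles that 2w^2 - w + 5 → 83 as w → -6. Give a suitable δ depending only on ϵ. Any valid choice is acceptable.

δ = min(1, ϵ/27)

Fix ϵ > 0. We want δ > 0 such that 0 < |w + 6| < δ implies |(2w^2 - w + 5) − 83| < ϵ.
(2w^2 - w + 5) − 83 = 2w^2 - w - 78 = (w + 6)(2w - 13).
So |(2w^2 - w + 5) − 83| = |w + 6|·|2w - 13|.
Assume first that |w + 6| < 1, so |w| < 7. Then |2w - 13| ≤ 2·7 + 13 = 27.
Hence |(2w^2 - w + 5) − 83| ≤ 27|w + 6| < ϵ provided |w + 6| < ϵ/27.
Take δ = min(1, ϵ/27). Then 0 < |w + 6| < δ gives both |w + 6| < 1 and |w + 6| < ϵ/27, so |(2w^2 - w + 5) − 83| < ϵ.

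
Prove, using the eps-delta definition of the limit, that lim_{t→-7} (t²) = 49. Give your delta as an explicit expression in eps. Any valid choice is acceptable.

Let eps > 0. We seek delta > 0 with 0 < |t + 7| < delta ⇒ |t² − 49| < eps.
Factor: t² − 49 = (t + 7)(t - 7), so |t² − 49| = |t + 7|·|t - 7|.
Restrict delta ≤ 2. Then |t + 7| < 2 gives |t| < 9, so by the triangle inequality |t - 7| ≤ 9 + 7 = 16.
Hence |t² − 49| ≤ 16|t + 7|, which is < eps once |t + 7| < eps/16.
Take delta = min(2, eps/16). If 0 < |t + 7| < delta then both bounds hold and |t² − 49| ≤ 16|t + 7| < 16·(eps/16) = eps.

delta = min(2, eps/16)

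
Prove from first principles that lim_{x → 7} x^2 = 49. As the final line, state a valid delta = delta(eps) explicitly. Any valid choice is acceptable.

delta = min(1, eps/15)

Fix eps > 0. We seek delta > 0 with 0 < |x − 7| < delta ⇒ |x^2 − 49| < eps.
Factor: x^2 − 49 = (x − 7)(x + 7), so |x^2 − 49| = |x − 7|·|x + 7|.
Restrict delta ≤ 1. Then |x − 7| < 1 gives |x| < 8, so by the triangle inequality |x + 7| ≤ 8 + 7 = 15.
Hence |x^2 − 49| ≤ 15|x − 7|, which is < eps once |x − 7| < eps/15.
Take delta = min(1, eps/15). If 0 < |x − 7| < delta then both bounds hold and |x^2 − 49| ≤ 15|x − 7| < 15·(eps/15) = eps.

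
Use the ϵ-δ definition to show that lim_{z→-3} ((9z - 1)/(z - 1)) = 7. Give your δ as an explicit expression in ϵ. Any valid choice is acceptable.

Let ϵ > 0 be given. We want δ > 0 with 0 < |z + 3| < δ ⇒ |(9z - 1)/(z - 1) − 7| < ϵ.
Combining over a common denominator, (9z - 1)/(z - 1) − 7 = [(9z - 1)·(-4) − (-28)·(z - 1)] / [(-4)·(z - 1)] = -8(z + 3) / ((-4)(z - 1)).
So |(9z - 1)/(z - 1) − 7| = 8|z + 3| / (4·|z − 1|).
Require δ ≤ 2, so |z − 1| ≥ |-4| − |z + 3| > 4 − 2 = 2.
Hence |(9z - 1)/(z - 1) − 7| < 8|z + 3|/(4·2) = |z + 3|, which is < ϵ once |z + 3| < ϵ.
Take δ = min(2, ϵ). Then 0 < |z + 3| < δ forces both bounds, so |(9z - 1)/(z - 1) − 7| < ϵ.

δ = min(2, ϵ)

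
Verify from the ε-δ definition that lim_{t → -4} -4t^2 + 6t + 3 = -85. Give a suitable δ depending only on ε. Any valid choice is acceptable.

δ = min(2, ε/46)

Fix ε > 0. We want δ > 0 such that 0 < |t + 4| < δ implies |(-4t^2 + 6t + 3) + 85| < ε.
(-4t^2 + 6t + 3) + 85 = -4t^2 + 6t + 88 = (t + 4)(-4t + 22).
So |(-4t^2 + 6t + 3) + 85| = |t + 4|·|-4t + 22|.
Require δ ≤ 2. Then |t + 4| < 2 gives |t| < 6, and by the triangle inequality |-4t + 22| ≤ 4·6 + 22 = 46.
Hence |(-4t^2 + 6t + 3) + 85| ≤ 46|t + 4| < ε provided |t + 4| < ε/46.
Choosing δ = min(2, ε/46) ensures both conditions, hence |(-4t^2 + 6t + 3) + 85| < ε.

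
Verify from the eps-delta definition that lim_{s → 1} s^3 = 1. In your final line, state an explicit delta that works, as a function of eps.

delta = min(1, eps/7)

Let eps > 0. We seek delta > 0 with 0 < |s − 1| < delta ⇒ |s^3 − 1| < eps.
Factor: s^3 − 1 = (s − 1)(s^2 + s + 1), so |s^3 − 1| = |s − 1|·|s^2 + s + 1|.
Impose delta ≤ 1 so that |s| < 2; then |s^2 + s + 1| ≤ 7.
Hence |s^3 − 1| ≤ 7|s − 1|, which is < eps once |s − 1| < eps/7.
Take delta = min(1, eps/7). If 0 < |s − 1| < delta then both bounds hold and |s^3 − 1| ≤ 7|s − 1| < 7·(eps/7) = eps.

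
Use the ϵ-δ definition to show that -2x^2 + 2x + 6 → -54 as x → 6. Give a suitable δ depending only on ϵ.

Let ϵ > 0. We want δ > 0 such that 0 < |x − 6| < δ implies |(-2x^2 + 2x + 6) + 54| < ϵ.
(-2x^2 + 2x + 6) + 54 = -2x^2 + 2x + 60 = (x − 6)(-2x - 10).
So |(-2x^2 + 2x + 6) + 54| = |x − 6|·|-2x - 10|.
Assume first that |x − 6| < 1, so |x| < 7. Then |-2x - 10| ≤ 2·7 + 10 = 24.
Hence |(-2x^2 + 2x + 6) + 54| ≤ 24|x − 6| < ϵ provided |x − 6| < ϵ/24.
Choosing δ = min(1, ϵ/24) ensures both conditions, hence |(-2x^2 + 2x + 6) + 54| < ϵ.

δ = min(1, ϵ/24)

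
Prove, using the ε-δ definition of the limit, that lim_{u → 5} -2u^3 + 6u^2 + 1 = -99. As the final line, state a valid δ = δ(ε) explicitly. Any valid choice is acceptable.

Suppose ε > 0. We want δ > 0 such that 0 < |u − 5| < δ implies |(-2u^3 + 6u^2 + 1) + 99| < ε.
(-2u^3 + 6u^2 + 1) + 99 = -2u^3 + 6u^2 + 100 = (u − 5)(-2u^2 - 4u - 20).
So |(-2u^3 + 6u^2 + 1) + 99| = |u − 5|·|-2u^2 - 4u - 20|.
Require δ ≤ 1. Then |u − 5| < 1 gives |u| < 6, and by the triangle inequality |-2u^2 - 4u - 20| ≤ 2·6^2 + 4·6 + 20 = 116.
Hence |(-2u^3 + 6u^2 + 1) + 99| ≤ 116|u − 5| < ε provided |u − 5| < ε/116.
Take δ = min(1, ε/116). Then 0 < |u − 5| < δ gives both |u − 5| < 1 and |u − 5| < ε/116, so |(-2u^3 + 6u^2 + 1) + 99| < ε.

δ = min(1, ε/116)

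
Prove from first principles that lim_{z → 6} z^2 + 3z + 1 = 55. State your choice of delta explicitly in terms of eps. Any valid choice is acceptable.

delta = min(2, eps/17)

Let eps > 0. We want delta > 0 such that 0 < |z − 6| < delta implies |(z^2 + 3z + 1) − 55| < eps.
(z^2 + 3z + 1) − 55 = z^2 + 3z - 54 = (z − 6)(z + 9).
So |(z^2 + 3z + 1) − 55| = |z − 6|·|z + 9|.
Assume first that |z − 6| < 2, so |z| < 8. Then |z + 9| ≤ 8 + 9 = 17.
Hence |(z^2 + 3z + 1) − 55| ≤ 17|z − 6| < eps provided |z − 6| < eps/17.
Choosing delta = min(2, eps/17) ensures both conditions, hence |(z^2 + 3z + 1) − 55| < eps.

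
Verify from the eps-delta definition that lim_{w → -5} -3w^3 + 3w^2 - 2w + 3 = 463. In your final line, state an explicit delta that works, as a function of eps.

Fix eps > 0. We want delta > 0 such that 0 < |w + 5| < delta implies |(-3w^3 + 3w^2 - 2w + 3) − 463| < eps.
(-3w^3 + 3w^2 - 2w + 3) − 463 = -3w^3 + 3w^2 - 2w - 460 = (w + 5)(-3w^2 + 18w - 92).
So |(-3w^3 + 3w^2 - 2w + 3) − 463| = |w + 5|·|-3w^2 + 18w - 92|.
Assume first that |w + 5| < 2, so |w| < 7. Then |-3w^2 + 18w - 92| ≤ 3·7^2 + 18·7 + 92 = 365.
Hence |(-3w^3 + 3w^2 - 2w + 3) − 463| ≤ 365|w + 5| < eps provided |w + 5| < eps/365.
Take delta = min(2, eps/365). Then 0 < |w + 5| < delta gives both |w + 5| < 2 and |w + 5| < eps/365, so |(-3w^3 + 3w^2 - 2w + 3) − 463| < eps.

delta = min(2, eps/365)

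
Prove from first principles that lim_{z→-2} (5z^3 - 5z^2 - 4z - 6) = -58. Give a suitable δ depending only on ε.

δ = min(2, ε/166)

Let ε > 0. We want δ > 0 such that 0 < |z + 2| < δ implies |(5z^3 - 5z^2 - 4z - 6) + 58| < ε.
(5z^3 - 5z^2 - 4z - 6) + 58 = 5z^3 - 5z^2 - 4z + 52 = (z + 2)(5z^2 - 15z + 26).
So |(5z^3 - 5z^2 - 4z - 6) + 58| = |z + 2|·|5z^2 - 15z + 26|.
Require δ ≤ 2. Then |z + 2| < 2 gives |z| < 4, and by the triangle inequality |5z^2 - 15z + 26| ≤ 5·4^2 + 15·4 + 26 = 166.
Hence |(5z^3 - 5z^2 - 4z - 6) + 58| ≤ 166|z + 2| < ε provided |z + 2| < ε/166.
Take δ = min(2, ε/166). Then 0 < |z + 2| < δ gives both |z + 2| < 2 and |z + 2| < ε/166, so |(5z^3 - 5z^2 - 4z - 6) + 58| < ε.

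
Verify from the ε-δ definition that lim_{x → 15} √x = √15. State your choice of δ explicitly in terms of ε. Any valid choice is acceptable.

δ = min(15, √15·ε)

Let ε > 0. We want δ > 0 such that 0 < |x − 15| < δ implies |√x − √15| < ε.
Multiplying by the conjugate, |√x − √15| = |x − 15|/(√x + √15).
Restrict δ ≤ 15 so that |x − 15| < 15 forces x > 0, and then √x + √15 > √15.
Hence |√x − √15| < |x − 15|/√15, which is < ε once |x − 15| < √15·ε.
Take δ = min(15, √15·ε). If 0 < |x − 15| < δ then x > 0 and |√x − √15| < |x − 15|/√15 < ε.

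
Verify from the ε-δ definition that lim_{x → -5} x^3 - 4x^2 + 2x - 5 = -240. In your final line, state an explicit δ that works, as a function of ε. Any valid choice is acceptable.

δ = min(1, ε/137)

Let ε > 0 be given. We want δ > 0 such that 0 < |x + 5| < δ implies |(x^3 - 4x^2 + 2x - 5) + 240| < ε.
(x^3 - 4x^2 + 2x - 5) + 240 = x^3 - 4x^2 + 2x + 235 = (x + 5)(x^2 - 9x + 47).
So |(x^3 - 4x^2 + 2x - 5) + 240| = |x + 5|·|x^2 - 9x + 47|.
Assume first that |x + 5| < 1, so |x| < 6. Then |x^2 - 9x + 47| ≤ 6^2 + 9·6 + 47 = 137.
Hence |(x^3 - 4x^2 + 2x - 5) + 240| ≤ 137|x + 5| < ε provided |x + 5| < ε/137.
Choosing δ = min(1, ε/137) ensures both conditions, hence |(x^3 - 4x^2 + 2x - 5) + 240| < ε.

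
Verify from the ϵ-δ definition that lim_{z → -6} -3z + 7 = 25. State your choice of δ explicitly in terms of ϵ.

δ = ϵ/3

Fix ϵ > 0. We need δ > 0 so that 0 < |z + 6| < δ implies |(-3z + 7) − 25| < ϵ.
|(-3z + 7) − 25| = |-3z - 18| = 3|z + 6|.
Thus it suffices that |z + 6| < ϵ/3.
Choosing δ = ϵ/3 gives |(-3z + 7) − 25| = 3|z + 6| < ϵ whenever |z + 6| < δ.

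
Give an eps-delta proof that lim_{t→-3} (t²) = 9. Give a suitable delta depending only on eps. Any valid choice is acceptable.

delta = min(2, eps/8)

Let eps > 0 be given. We seek delta > 0 with 0 < |t + 3| < delta ⇒ |t² − 9| < eps.
Factor: t² − 9 = (t + 3)(t - 3), so |t² − 9| = |t + 3|·|t - 3|.
Restrict delta ≤ 2. Then |t + 3| < 2 gives |t| < 5, so by the triangle inequality |t - 3| ≤ 5 + 3 = 8.
Hence |t² − 9| ≤ 8|t + 3|, which is < eps once |t + 3| < eps/8.
Take delta = min(2, eps/8). If 0 < |t + 3| < delta then both bounds hold and |t² − 9| ≤ 8|t + 3| < 8·(eps/8) = eps.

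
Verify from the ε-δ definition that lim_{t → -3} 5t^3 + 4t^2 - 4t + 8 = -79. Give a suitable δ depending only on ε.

δ = min(1, ε/153)

Let ε > 0. We want δ > 0 such that 0 < |t + 3| < δ implies |(5t^3 + 4t^2 - 4t + 8) + 79| < ε.
(5t^3 + 4t^2 - 4t + 8) + 79 = 5t^3 + 4t^2 - 4t + 87 = (t + 3)(5t^2 - 11t + 29).
So |(5t^3 + 4t^2 - 4t + 8) + 79| = |t + 3|·|5t^2 - 11t + 29|.
Require δ ≤ 1. Then |t + 3| < 1 gives |t| < 4, and by the triangle inequality |5t^2 - 11t + 29| ≤ 5·4^2 + 11·4 + 29 = 153.
Hence |(5t^3 + 4t^2 - 4t + 8) + 79| ≤ 153|t + 3| < ε provided |t + 3| < ε/153.
Choosing δ = min(1, ε/153) ensures both conditions, hence |(5t^3 + 4t^2 - 4t + 8) + 79| < ε.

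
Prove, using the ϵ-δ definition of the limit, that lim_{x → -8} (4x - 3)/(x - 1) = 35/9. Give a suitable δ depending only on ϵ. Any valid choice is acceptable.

Suppose ϵ > 0. We want δ > 0 with 0 < |x + 8| < δ ⇒ |(4x - 3)/(x - 1) − (35/9)| < ϵ.
Combining over a common denominator, (4x - 3)/(x - 1) − (35/9) = [(4x - 3)·(-9) − (-35)·(x - 1)] / [(-9)·(x - 1)] = -1(x + 8) / ((-9)(x - 1)).
So |(4x - 3)/(x - 1) − (35/9)| = |x + 8| / (9·|x − 1|).
Restrict δ ≤ 9/2. Then |x + 8| < 9/2 gives |x − 1| = |(x + 8) + (-9)| ≥ 9 − 9/2 = 9/2.
Hence |(4x - 3)/(x - 1) − (35/9)| < |x + 8|/(9·(9/2)) = (2/81)|x + 8|, which is < ϵ once |x + 8| < (81/2)ϵ.
Take δ = min(9/2, (81/2)ϵ). Then 0 < |x + 8| < δ forces both bounds, so |(4x - 3)/(x - 1) − (35/9)| < ϵ.

δ = min(9/2, (81/2)ϵ)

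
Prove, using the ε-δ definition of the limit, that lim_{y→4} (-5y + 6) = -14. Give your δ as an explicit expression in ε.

Let ε > 0 be given. We need δ > 0 so that 0 < |y − 4| < δ implies |(-5y + 6) + 14| < ε.
Since (-5y + 6) + 14 = -5(y − 4), we have |(-5y + 6) + 14| = 5|y − 4|.
So 5|y − 4| < ε exactly when |y − 4| < ε/5.
Take δ = ε/5. If 0 < |y − 4| < δ then |(-5y + 6) + 14| = 5|y − 4| < 5·(ε/5) = ε.

δ = ε/5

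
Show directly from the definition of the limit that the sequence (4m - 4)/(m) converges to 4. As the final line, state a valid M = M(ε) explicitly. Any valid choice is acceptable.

Suppose ε > 0. For m ≥ 1, |(4m - 4)/(m) − 4| = |-4|/((m)) = 4/((m)).
Since m ≥ m for m ≥ 1, this is ≤ 4/(m) = 4/m.
So |(4m - 4)/(m) − 4| < ε whenever m > 4/ε.
Take M = 4/ε. If m > M then |(4m - 4)/(m) − 4| ≤ 4/m < ε.

M = 4/ε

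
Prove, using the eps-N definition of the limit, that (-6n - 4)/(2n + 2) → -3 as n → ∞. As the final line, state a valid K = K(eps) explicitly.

Suppose eps > 0. For n ≥ 1, |(-6n - 4)/(2n + 2) + 3| = |4|/(2(2n + 2)) = 4/(2(2n + 2)).
Since 2n + 2 ≥ 2n for n ≥ 1, this is ≤ 4/(2·2n) = 1/n.
So |(-6n - 4)/(2n + 2) + 3| < eps whenever n > 1/eps.
Take K = 1/eps. If n > K then |(-6n - 4)/(2n + 2) + 3| ≤ 1/n < eps.

K = 1/eps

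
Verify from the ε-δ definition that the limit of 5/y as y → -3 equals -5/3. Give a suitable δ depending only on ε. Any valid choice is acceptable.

δ = min(3/2, (9/10)ε)

Let ε > 0. We seek δ > 0 such that 0 < |y + 3| < δ implies |5/y + 5/3| < ε.
|5/y + 5/3| = 5·|-3 − y|/(3·|y|) = 5|y + 3|/(3|y|).
Require δ ≤ 3/2 so that |y| > 3 − 3/2 = 3/2, hence 3|y| > 9/2.
Then |5/y + 5/3| < 5|y + 3|/(9/2), which is < ε when |y + 3| < (9/10)ε.
Take δ = min(3/2, (9/10)ε). Then 0 < |y + 3| < δ gives both |y + 3| < 3/2 and |y + 3| < (9/10)ε, so |5/y + 5/3| < ε.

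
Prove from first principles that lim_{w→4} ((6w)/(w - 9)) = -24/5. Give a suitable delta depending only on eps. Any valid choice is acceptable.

Suppose eps > 0. We want delta > 0 with 0 < |w − 4| < delta ⇒ |(6w)/(w - 9) + 24/5| < eps.
Combining over a common denominator, (6w)/(w - 9) + 24/5 = [(6w)·(-5) − 24·(w - 9)] / [(-5)·(w - 9)] = -54(w − 4) / ((-5)(w - 9)).
So |(6w)/(w - 9) + 24/5| = 54|w − 4| / (5·|w − 9|).
Restrict delta ≤ 5/2. Then |w − 4| < 5/2 gives |w − 9| = |(w − 4) + (-5)| ≥ 5 − 5/2 = 5/2.
Hence |(6w)/(w - 9) + 24/5| < 54|w − 4|/(5·(5/2)) = (108/25)|w − 4|, which is < eps once |w − 4| < (25/108)eps.
Take delta = min(5/2, (25/108)eps). Then 0 < |w − 4| < delta forces both bounds, so |(6w)/(w - 9) + 24/5| < eps.

delta = min(5/2, (25/108)eps)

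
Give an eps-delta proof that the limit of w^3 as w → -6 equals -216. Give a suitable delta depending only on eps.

Let eps > 0. We seek delta > 0 with 0 < |w + 6| < delta ⇒ |w^3 + 216| < eps.
Factor: w^3 + 216 = (w + 6)(w^2 - 6w + 36), so |w^3 + 216| = |w + 6|·|w^2 - 6w + 36|.
Restrict delta ≤ 1. Then |w + 6| < 1 gives |w| < 7, so by the triangle inequality |w^2 - 6w + 36| ≤ 7^2 + 6·7 + 36 = 127.
Hence |w^3 + 216| ≤ 127|w + 6|, which is < eps once |w + 6| < eps/127.
Take delta = min(1, eps/127). If 0 < |w + 6| < delta then both bounds hold and |w^3 + 216| ≤ 127|w + 6| < 127·(eps/127) = eps.

delta = min(1, eps/127)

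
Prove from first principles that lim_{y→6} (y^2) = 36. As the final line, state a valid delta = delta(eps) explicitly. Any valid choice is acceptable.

Suppose eps > 0. We seek delta > 0 with 0 < |y − 6| < delta ⇒ |y^2 − 36| < eps.
Factor: y^2 − 36 = (y − 6)(y + 6), so |y^2 − 36| = |y − 6|·|y + 6|.
Impose delta ≤ 2 so that |y| < 8; then |y + 6| ≤ 14.
Hence |y^2 − 36| ≤ 14|y − 6|, which is < eps once |y − 6| < eps/14.
Take delta = min(2, eps/14). If 0 < |y − 6| < delta then both bounds hold and |y^2 − 36| ≤ 14|y − 6| < 14·(eps/14) = eps.

delta = min(2, eps/14)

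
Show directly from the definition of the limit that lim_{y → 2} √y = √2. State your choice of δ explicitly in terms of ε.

δ = min(2, √2·ε)

Let ε > 0. We want δ > 0 such that 0 < |y − 2| < δ implies |√y − √2| < ε.
Multiplying by the conjugate, |√y − √2| = |y − 2|/(√y + √2).
Restrict δ ≤ 2 so that |y − 2| < 2 forces y > 0, and then √y + √2 > √2.
Hence |√y − √2| < |y − 2|/√2, which is < ε once |y − 2| < √2·ε.
Take δ = min(2, √2·ε). If 0 < |y − 2| < δ then y > 0 and |√y − √2| < |y − 2|/√2 < ε.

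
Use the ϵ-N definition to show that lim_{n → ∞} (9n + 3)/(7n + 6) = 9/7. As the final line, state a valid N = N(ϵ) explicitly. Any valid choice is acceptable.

Let ϵ > 0 be given. For n ≥ 1, |(9n + 3)/(7n + 6) − (9/7)| = |-33|/(7(7n + 6)) = 33/(7(7n + 6)).
Since 7n + 6 ≥ 7n for n ≥ 1, this is ≤ 33/(7·7n) = (33/49)/n.
So |(9n + 3)/(7n + 6) − (9/7)| < ϵ whenever n > (33/49)/ϵ.
Take N = (33/49)/ϵ. If n > N then |(9n + 3)/(7n + 6) − (9/7)| ≤ (33/49)/n < ϵ.

N = (33/49)/ϵ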